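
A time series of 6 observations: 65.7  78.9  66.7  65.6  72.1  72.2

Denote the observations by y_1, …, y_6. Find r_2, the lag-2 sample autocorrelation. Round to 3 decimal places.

-0.293

Mean ȳ = (65.7 + 78.9 + 66.7 + 65.6 + 72.1 + 72.2)/6 = 70.2000
Σ(y_t−ȳ)(y_{t+2}−ȳ) = (15.7500) + (-40.0200) + (-6.6500) + (-9.2000) = -40.1200
Denominator Σ(y_t−ȳ)² = 136.9600
r_2 = -40.1200 / 136.9600 = -0.293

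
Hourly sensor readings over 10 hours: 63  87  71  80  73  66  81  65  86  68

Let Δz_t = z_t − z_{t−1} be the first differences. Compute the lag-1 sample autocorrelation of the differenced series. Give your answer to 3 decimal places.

First differences Δz: 24, -16, 9, -7, -7, 15, -16, 21, -18
Mean of differences = 0.5556
Numerator Σ(Δz_t−Δz̄)(Δz_{t+1}−Δz̄) = -1600.7531
Denominator Σ(Δz_t−Δz̄)² = 2254.2222
r_1(Δz) = -1600.7531 / 2254.2222 = -0.710

-0.710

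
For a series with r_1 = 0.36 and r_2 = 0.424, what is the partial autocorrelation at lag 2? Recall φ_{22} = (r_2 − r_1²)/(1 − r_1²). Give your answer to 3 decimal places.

φ_{22} = (r_2 − r_1²) / (1 − r_1²)
r_1² = (0.36)² = 0.1296
Numerator = 0.424 − 0.1296 = 0.2944; denominator = 1 − 0.1296 = 0.8704
φ_{22} = 0.2944 / 0.8704 = 0.338

0.338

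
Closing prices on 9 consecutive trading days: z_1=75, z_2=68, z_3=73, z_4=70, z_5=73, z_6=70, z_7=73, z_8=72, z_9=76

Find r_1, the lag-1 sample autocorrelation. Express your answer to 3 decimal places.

-0.445

Mean z̄ = (75 + 68 + 73 + 70 + 73 + 70 + 73 + 72 + 76)/9 = 72.2222
Numerator Σ_{t=1}^{8}(z_t−z̄)(z_{t+1}−z̄) = -22.9383
Denominator Σ(z_t−z̄)² = 51.5556
r_1 = -22.9383 / 51.5556 = -0.445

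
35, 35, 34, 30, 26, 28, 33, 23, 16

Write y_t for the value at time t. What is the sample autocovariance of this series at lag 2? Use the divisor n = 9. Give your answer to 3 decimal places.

Mean ȳ = (35 + 35 + 34 + 30 + 26 + 28 + 33 + 23 + 16)/9 = 28.8889
Σ_{t=1}^{7}(y_t−ȳ)(y_{t+2}−ȳ) = -37.3580
γ_2 = -37.3580 / 9 = -4.151

-4.151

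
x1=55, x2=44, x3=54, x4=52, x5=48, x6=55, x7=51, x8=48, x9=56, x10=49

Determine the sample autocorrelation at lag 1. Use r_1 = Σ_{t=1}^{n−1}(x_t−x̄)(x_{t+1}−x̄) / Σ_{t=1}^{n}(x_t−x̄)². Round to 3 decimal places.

Mean x̄ = (55 + 44 + 54 + 52 + 48 + 55 + 51 + 48 + 56 + 49)/10 = 51.2000
Numerator Σ_{t=1}^{9}(x_t−x̄)(x_{t+1}−x̄) = -86.0400
Denominator Σ(x_t−x̄)² = 137.6000
r_1 = -86.0400 / 137.6000 = -0.625

-0.625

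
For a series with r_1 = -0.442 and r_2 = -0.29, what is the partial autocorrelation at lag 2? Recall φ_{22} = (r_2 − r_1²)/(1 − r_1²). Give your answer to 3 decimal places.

-0.603

φ_{22} = (r_2 − r_1²) / (1 − r_1²)
r_1² = (-0.442)² = 0.195364
Numerator = -0.29 − 0.1954 = -0.4854; denominator = 1 − 0.1954 = 0.8046
φ_{22} = -0.4854 / 0.8046 = -0.603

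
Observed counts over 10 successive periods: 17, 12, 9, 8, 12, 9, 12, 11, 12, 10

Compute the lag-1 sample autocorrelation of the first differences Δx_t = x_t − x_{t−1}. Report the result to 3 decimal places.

First differences Δx: -5, -3, -1, 4, -3, 3, -1, 1, -2
Mean of differences = -0.7778
Numerator Σ(Δx_t−Δx̄)(Δx_{t+1}−Δx̄) = -13.6049
Denominator Σ(Δx_t−Δx̄)² = 69.5556
r_1(Δx) = -13.6049 / 69.5556 = -0.196

-0.196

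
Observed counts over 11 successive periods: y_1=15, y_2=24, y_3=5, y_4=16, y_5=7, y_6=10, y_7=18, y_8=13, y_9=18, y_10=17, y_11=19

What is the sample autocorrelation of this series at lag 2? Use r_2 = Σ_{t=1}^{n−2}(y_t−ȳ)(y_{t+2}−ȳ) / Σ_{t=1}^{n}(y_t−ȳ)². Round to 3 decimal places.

Mean ȳ = (15 + 24 + 5 + 16 + 7 + 10 + 18 + 13 + 18 + 17 + 19)/11 = 14.7273
Numerator Σ_{t=1}^{9}(y_t−ȳ)(y_{t+2}−ȳ) = 81.9421
Denominator Σ(y_t−ȳ)² = 312.1818
r_2 = 81.9421 / 312.1818 = 0.262

0.262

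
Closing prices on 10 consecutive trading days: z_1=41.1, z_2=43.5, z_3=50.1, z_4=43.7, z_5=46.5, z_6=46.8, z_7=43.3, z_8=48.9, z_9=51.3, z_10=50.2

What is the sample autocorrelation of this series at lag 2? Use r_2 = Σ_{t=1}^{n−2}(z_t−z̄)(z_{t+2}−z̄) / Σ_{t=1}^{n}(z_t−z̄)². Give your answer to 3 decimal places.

Mean z̄ = (41.1 + 43.5 + 50.1 + 43.7 + 46.5 + 46.8 + 43.3 + 48.9 + 51.3 + 50.2)/10 = 46.5400
Numerator Σ_{t=1}^{8}(z_t−z̄)(z_{t+2}−z̄) = -17.6552
Denominator Σ(z_t−z̄)² = 111.7640
r_2 = -17.6552 / 111.7640 = -0.158

-0.158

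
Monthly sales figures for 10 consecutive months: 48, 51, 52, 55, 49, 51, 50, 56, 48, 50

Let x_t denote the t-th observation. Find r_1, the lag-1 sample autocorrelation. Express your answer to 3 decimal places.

-0.318

Mean x̄ = (48 + 51 + 52 + 55 + 49 + 51 + 50 + 56 + 48 + 50)/10 = 51.0000
Numerator Σ_{t=1}^{9}(x_t−x̄)(x_{t+1}−x̄) = -21.0000
Denominator Σ(x_t−x̄)² = 66.0000
r_1 = -21.0000 / 66.0000 = -0.318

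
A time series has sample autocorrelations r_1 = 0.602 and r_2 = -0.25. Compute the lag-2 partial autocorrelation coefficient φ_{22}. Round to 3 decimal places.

-0.960

φ_{22} = (r_2 − r_1²) / (1 − r_1²)
r_1² = (0.602)² = 0.362404
Numerator = -0.25 − 0.3624 = -0.6124; denominator = 1 − 0.3624 = 0.6376
φ_{22} = -0.6124 / 0.6376 = -0.960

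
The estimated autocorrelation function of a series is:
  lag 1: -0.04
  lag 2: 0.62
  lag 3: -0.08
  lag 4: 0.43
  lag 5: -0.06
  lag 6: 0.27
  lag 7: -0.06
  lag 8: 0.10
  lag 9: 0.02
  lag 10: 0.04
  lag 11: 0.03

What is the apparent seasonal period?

2

The largest autocorrelation is r_2 = 0.62, with weaker echoes at lags 4 (0.43) and 6 (0.27); the remaining lags stay at or below 0.10.
The dominant spike at lag 2 indicates a seasonal period of 2.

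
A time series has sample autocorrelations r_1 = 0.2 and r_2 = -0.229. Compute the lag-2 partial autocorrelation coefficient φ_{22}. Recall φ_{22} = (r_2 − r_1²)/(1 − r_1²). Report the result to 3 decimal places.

-0.280

φ_{22} = (r_2 − r_1²) / (1 − r_1²)
r_1² = (0.2)² = 0.04
Numerator = -0.229 − 0.0400 = -0.2690; denominator = 1 − 0.0400 = 0.9600
φ_{22} = -0.2690 / 0.9600 = -0.280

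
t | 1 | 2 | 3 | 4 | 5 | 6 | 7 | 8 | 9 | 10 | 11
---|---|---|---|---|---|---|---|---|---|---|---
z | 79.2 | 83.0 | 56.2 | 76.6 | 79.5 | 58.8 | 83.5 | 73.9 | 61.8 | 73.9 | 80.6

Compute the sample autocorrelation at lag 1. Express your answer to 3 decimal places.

Mean z̄ = (79.2 + 83.0 + 56.2 + 76.6 + 79.5 + 58.8 + 83.5 + 73.9 + 61.8 + 73.9 + 80.6)/11 = 73.3636
Numerator Σ_{t=1}^{10}(z_t−z̄)(z_{t+1}−z̄) = -384.9186
Denominator Σ(z_t−z̄)² = 971.1455
r_1 = -384.9186 / 971.1455 = -0.396

-0.396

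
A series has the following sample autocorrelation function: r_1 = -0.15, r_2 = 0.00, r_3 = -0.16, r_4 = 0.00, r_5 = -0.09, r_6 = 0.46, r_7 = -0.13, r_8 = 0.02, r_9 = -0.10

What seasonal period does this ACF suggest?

6

The largest autocorrelation is r_6 = 0.46; the remaining lags stay at or below 0.02.
The dominant spike at lag 6 indicates a seasonal period of 6.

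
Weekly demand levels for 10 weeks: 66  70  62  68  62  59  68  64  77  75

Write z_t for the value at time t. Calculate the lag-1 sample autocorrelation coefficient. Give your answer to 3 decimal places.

Mean z̄ = (66 + 70 + 62 + 68 + 62 + 59 + 68 + 64 + 77 + 75)/10 = 67.1000
Numerator Σ_{t=1}^{9}(z_t−z̄)(z_{t+1}−z̄) = 51.5900
Denominator Σ(z_t−z̄)² = 298.9000
r_1 = 51.5900 / 298.9000 = 0.173

0.173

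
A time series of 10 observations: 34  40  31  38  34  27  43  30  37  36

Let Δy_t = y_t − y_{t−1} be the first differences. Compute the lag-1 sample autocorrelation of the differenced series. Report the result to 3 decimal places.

-0.757

First differences Δy: 6, -9, 7, -4, -7, 16, -13, 7, -1
Mean of differences = 0.2222
Numerator Σ(Δy_t−Δȳ)(Δy_{t+1}−Δȳ) = -534.3827
Denominator Σ(Δy_t−Δȳ)² = 705.5556
r_1(Δy) = -534.3827 / 705.5556 = -0.757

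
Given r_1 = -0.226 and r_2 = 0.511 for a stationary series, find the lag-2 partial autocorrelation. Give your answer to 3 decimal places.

0.485

φ_{22} = (r_2 − r_1²) / (1 − r_1²)
r_1² = (-0.226)² = 0.051076
Numerator = 0.511 − 0.0511 = 0.4599; denominator = 1 − 0.0511 = 0.9489
φ_{22} = 0.4599 / 0.9489 = 0.485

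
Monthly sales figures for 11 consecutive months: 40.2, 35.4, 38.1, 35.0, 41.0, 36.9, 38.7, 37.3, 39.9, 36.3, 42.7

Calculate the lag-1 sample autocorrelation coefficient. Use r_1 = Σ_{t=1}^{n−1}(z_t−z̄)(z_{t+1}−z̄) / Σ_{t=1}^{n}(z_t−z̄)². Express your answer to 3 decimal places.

-0.530

Mean z̄ = (40.2 + 35.4 + 38.1 + 35.0 + 41.0 + 36.9 + 38.7 + 37.3 + 39.9 + 36.3 + 42.7)/11 = 38.3182
Numerator Σ_{t=1}^{10}(z_t−z̄)(z_{t+1}−z̄) = -31.4094
Denominator Σ(z_t−z̄)² = 59.2764
r_1 = -31.4094 / 59.2764 = -0.530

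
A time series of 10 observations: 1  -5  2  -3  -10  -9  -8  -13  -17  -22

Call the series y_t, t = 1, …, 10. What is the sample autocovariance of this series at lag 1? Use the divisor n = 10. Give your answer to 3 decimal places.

27.024

Mean ȳ = (1 − 5 + 2 − 3 − 10 − 9 − 8 − 13 − 17 − 22)/10 = -8.4000
Σ_{t=1}^{9}(y_t−ȳ)(y_{t+1}−ȳ) = 270.2400
γ_1 = 270.2400 / 10 = 27.024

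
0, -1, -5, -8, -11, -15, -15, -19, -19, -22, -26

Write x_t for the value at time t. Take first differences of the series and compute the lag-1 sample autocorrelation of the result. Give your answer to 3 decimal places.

First differences Δx: -1, -4, -3, -3, -4, 0, -4, 0, -3, -4
Mean of differences = -2.6000
Numerator Σ(Δx_t−Δx̄)(Δx_{t+1}−Δx̄) = -12.3600
Denominator Σ(Δx_t−Δx̄)² = 24.4000
r_1(Δx) = -12.3600 / 24.4000 = -0.507

-0.507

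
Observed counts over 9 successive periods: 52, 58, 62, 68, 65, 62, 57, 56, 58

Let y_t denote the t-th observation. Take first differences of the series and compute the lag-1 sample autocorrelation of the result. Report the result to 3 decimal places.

0.441

First differences Δy: 6, 4, 6, -3, -3, -5, -1, 2
Mean of differences = 0.7500
Numerator Σ(Δy_t−Δȳ)(Δy_{t+1}−Δȳ) = 57.9375
Denominator Σ(Δy_t−Δȳ)² = 131.5000
r_1(Δy) = 57.9375 / 131.5000 = 0.441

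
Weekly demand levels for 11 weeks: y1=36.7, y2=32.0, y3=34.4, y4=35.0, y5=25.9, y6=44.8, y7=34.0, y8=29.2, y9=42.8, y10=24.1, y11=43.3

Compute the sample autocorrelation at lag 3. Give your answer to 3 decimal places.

0.236

Mean ȳ = (36.7 + 32.0 + 34.4 + 35.0 + 25.9 + 44.8 + 34.0 + 29.2 + 42.8 + 24.1 + 43.3)/11 = 34.7455
Numerator Σ_{t=1}^{8}(y_t−ȳ)(y_{t+3}−ȳ) = 111.6529
Denominator Σ(y_t−ȳ)² = 473.5673
r_3 = 111.6529 / 473.5673 = 0.236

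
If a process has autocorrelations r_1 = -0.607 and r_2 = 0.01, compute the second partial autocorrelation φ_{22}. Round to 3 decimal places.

φ_{22} = (r_2 − r_1²) / (1 − r_1²)
r_1² = (-0.607)² = 0.368449
Numerator = 0.01 − 0.3684 = -0.3584; denominator = 1 − 0.3684 = 0.6316
φ_{22} = -0.3584 / 0.6316 = -0.568

-0.568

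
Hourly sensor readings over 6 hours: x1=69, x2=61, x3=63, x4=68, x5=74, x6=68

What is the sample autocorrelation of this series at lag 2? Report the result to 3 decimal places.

-0.380

Mean x̄ = (69 + 61 + 63 + 68 + 74 + 68)/6 = 67.1667
Deviations from mean: 1.8333, -6.1667, -4.1667, 0.8333, 6.8333, 0.8333
Σ(x_t−x̄)(x_{t+2}−x̄) = (-7.6389) + (-5.1389) + (-28.4722) + (0.6944) = -40.5556
Denominator Σ(x_t−x̄)² = 106.8333
r_2 = -40.5556 / 106.8333 = -0.380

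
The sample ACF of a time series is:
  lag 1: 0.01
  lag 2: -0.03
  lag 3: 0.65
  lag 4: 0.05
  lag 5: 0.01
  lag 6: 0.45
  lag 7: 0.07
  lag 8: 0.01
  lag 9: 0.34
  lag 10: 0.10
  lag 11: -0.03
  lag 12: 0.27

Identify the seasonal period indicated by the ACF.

The largest autocorrelation is r_3 = 0.65, with weaker echoes at lags 6 (0.45), 9 (0.34) and 12 (0.27); the remaining lags stay at or below 0.10.
The dominant spike at lag 3 indicates a seasonal period of 3.

3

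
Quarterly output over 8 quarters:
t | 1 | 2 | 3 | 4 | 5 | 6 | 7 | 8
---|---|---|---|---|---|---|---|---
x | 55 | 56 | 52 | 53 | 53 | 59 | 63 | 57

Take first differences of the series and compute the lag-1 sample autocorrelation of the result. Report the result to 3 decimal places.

First differences Δx: 1, -4, 1, 0, 6, 4, -6
Mean of differences = 0.2857
Numerator Σ(Δx_t−Δx̄)(Δx_{t+1}−Δx̄) = -10.0816
Denominator Σ(Δx_t−Δx̄)² = 105.4286
r_1(Δx) = -10.0816 / 105.4286 = -0.096

-0.096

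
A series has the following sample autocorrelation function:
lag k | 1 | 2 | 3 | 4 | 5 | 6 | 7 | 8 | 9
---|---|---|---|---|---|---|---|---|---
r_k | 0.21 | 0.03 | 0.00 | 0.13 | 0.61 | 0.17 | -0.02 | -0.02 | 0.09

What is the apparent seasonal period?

5

The largest autocorrelation is r_5 = 0.61; the remaining lags stay at or below 0.21. The elevated value at lag 1 (0.21), dropping to 0.03 at lag 2, reflects decaying short-term dependence rather than seasonality.
The dominant spike at lag 5 indicates a seasonal period of 5.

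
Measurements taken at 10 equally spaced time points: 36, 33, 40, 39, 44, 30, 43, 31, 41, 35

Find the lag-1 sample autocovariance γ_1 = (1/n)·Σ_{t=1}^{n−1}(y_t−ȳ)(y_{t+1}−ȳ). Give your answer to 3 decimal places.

-14.804

Mean ȳ = (36 + 33 + 40 + 39 + 44 + 30 + 43 + 31 + 41 + 35)/10 = 37.2000
Σ_{t=1}^{9}(y_t−ȳ)(y_{t+1}−ȳ) = -148.0400
γ_1 = -148.0400 / 10 = -14.804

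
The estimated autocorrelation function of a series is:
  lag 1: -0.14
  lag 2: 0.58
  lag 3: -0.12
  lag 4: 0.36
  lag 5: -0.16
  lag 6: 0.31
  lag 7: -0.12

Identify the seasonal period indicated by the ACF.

2

The largest autocorrelation is r_2 = 0.58, with weaker echoes at lags 4 (0.36) and 6 (0.31); the remaining lags stay at or below -0.12.
The dominant spike at lag 2 indicates a seasonal period of 2.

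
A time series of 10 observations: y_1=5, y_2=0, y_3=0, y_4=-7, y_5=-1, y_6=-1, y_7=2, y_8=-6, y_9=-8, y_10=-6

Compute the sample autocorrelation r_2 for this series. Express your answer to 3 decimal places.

-0.043

Mean ȳ = (5 + 0 + 0 − 7 − 1 − 1 + 2 − 6 − 8 − 6)/10 = -2.2000
Numerator Σ_{t=1}^{8}(y_t−ȳ)(y_{t+2}−ȳ) = -7.2800
Denominator Σ(y_t−ȳ)² = 167.6000
r_2 = -7.2800 / 167.6000 = -0.043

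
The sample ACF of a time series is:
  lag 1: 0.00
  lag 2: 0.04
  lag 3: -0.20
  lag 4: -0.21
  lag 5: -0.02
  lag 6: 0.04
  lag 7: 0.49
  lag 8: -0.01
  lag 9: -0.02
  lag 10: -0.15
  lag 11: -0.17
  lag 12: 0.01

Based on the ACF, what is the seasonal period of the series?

The largest autocorrelation is r_7 = 0.49; the remaining lags stay at or below 0.04.
The dominant spike at lag 7 indicates a seasonal period of 7.

7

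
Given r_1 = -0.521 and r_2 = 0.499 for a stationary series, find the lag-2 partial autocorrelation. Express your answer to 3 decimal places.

φ_{22} = (r_2 − r_1²) / (1 − r_1²)
r_1² = (-0.521)² = 0.271441
Numerator = 0.499 − 0.2714 = 0.2276; denominator = 1 − 0.2714 = 0.7286
φ_{22} = 0.2276 / 0.7286 = 0.312

0.312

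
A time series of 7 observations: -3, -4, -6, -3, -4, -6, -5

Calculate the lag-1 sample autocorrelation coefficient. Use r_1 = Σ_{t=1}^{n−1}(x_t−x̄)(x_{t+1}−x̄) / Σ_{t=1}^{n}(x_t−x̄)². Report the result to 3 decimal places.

Mean x̄ = (-3 − 4 − 6 − 3 − 4 − 6 − 5)/7 = -4.4286
Deviations from mean: 1.4286, 0.4286, -1.5714, 1.4286, 0.4286, -1.5714, -0.5714
Numerator Σ_{t=1}^{6}(x_t−x̄)(x_{t+1}−x̄) = -1.4694
Denominator Σ(x_t−x̄)² = 9.7143
r_1 = -1.4694 / 9.7143 = -0.151

-0.151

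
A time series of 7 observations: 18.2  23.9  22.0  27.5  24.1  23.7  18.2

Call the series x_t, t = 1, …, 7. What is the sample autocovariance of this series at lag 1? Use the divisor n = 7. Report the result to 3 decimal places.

-0.655

Mean x̄ = (18.2 + 23.9 + 22.0 + 27.5 + 24.1 + 23.7 + 18.2)/7 = 22.5143
Deviations: -4.3143, 1.3857, -0.5143, 4.9857, 1.5857, 1.1857, -4.3143
Σ_{t=1}^{6}(x_t−x̄)(x_{t+1}−x̄) = -4.5845
γ_1 = -4.5845 / 7 = -0.655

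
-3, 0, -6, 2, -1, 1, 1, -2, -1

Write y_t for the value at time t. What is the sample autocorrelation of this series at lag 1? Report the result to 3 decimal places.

Mean ȳ = (-3 + 0 − 6 + 2 − 1 + 1 + 1 − 2 − 1)/9 = -1.0000
Numerator Σ_{t=1}^{8}(y_t−ȳ)(y_{t+1}−ȳ) = -20.0000
Denominator Σ(y_t−ȳ)² = 48.0000
r_1 = -20.0000 / 48.0000 = -0.417

-0.417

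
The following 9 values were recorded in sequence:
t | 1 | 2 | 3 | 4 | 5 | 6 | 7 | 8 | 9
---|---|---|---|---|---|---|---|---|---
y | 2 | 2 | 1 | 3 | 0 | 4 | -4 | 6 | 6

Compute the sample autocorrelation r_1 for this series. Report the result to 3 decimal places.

Mean ȳ = (2 + 2 + 1 + 3 + 0 + 4 − 4 + 6 + 6)/9 = 2.2222
Numerator Σ_{t=1}^{8}(y_t−ȳ)(y_{t+1}−ȳ) = -26.6049
Denominator Σ(y_t−ȳ)² = 77.5556
r_1 = -26.6049 / 77.5556 = -0.343

-0.343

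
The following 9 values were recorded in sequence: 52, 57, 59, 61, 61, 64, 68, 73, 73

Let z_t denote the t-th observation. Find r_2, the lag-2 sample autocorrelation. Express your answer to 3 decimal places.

Mean z̄ = (52 + 57 + 59 + 61 + 61 + 64 + 68 + 73 + 73)/9 = 63.1111
Numerator Σ_{t=1}^{7}(z_t−z̄)(z_{t+2}−z̄) = 112.1975
Denominator Σ(z_t−z̄)² = 406.8889
r_2 = 112.1975 / 406.8889 = 0.276

0.276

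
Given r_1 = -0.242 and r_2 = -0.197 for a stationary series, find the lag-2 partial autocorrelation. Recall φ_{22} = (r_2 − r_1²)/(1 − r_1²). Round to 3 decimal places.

-0.271

φ_{22} = (r_2 − r_1²) / (1 − r_1²)
r_1² = (-0.242)² = 0.058564
Numerator = -0.197 − 0.0586 = -0.2556; denominator = 1 − 0.0586 = 0.9414
φ_{22} = -0.2556 / 0.9414 = -0.271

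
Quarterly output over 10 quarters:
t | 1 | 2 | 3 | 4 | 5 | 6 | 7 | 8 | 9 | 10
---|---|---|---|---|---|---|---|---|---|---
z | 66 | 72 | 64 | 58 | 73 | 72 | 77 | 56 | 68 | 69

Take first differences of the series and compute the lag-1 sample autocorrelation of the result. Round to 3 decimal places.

-0.467

First differences Δz: 6, -8, -6, 15, -1, 5, -21, 12, 1
Mean of differences = 0.3333
Numerator Σ(Δz_t−Δz̄)(Δz_{t+1}−Δz̄) = -453.7778
Denominator Σ(Δz_t−Δz̄)² = 972.0000
r_1(Δz) = -453.7778 / 972.0000 = -0.467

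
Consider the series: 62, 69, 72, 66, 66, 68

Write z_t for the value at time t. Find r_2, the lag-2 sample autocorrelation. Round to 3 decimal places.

-0.593

Mean z̄ = (62 + 69 + 72 + 66 + 66 + 68)/6 = 67.1667
Σ(z_t−z̄)(z_{t+2}−z̄) = (-24.9722) + (-2.1389) + (-5.6389) + (-0.9722) = -33.7222
Denominator Σ(z_t−z̄)² = 56.8333
r_2 = -33.7222 / 56.8333 = -0.593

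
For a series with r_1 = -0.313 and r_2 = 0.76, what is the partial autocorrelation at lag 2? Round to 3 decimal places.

0.734

φ_{22} = (r_2 − r_1²) / (1 − r_1²)
r_1² = (-0.313)² = 0.097969
Numerator = 0.76 − 0.0980 = 0.6620; denominator = 1 − 0.0980 = 0.9020
φ_{22} = 0.6620 / 0.9020 = 0.734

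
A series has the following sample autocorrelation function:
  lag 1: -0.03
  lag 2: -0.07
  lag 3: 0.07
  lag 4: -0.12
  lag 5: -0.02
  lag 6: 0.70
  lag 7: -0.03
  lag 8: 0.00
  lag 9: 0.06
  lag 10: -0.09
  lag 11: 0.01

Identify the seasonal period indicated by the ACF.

The largest autocorrelation is r_6 = 0.70; the remaining lags stay at or below 0.07.
The dominant spike at lag 6 indicates a seasonal period of 6.

6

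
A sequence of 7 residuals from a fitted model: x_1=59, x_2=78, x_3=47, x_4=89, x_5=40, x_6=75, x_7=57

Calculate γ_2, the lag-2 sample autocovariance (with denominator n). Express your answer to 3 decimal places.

182.682

Mean x̄ = (59 + 78 + 47 + 89 + 40 + 75 + 57)/7 = 63.5714
Σ_{t=1}^{5}(x_t−x̄)(x_{t+2}−x̄) = 1278.7755
γ_2 = 1278.7755 / 7 = 182.682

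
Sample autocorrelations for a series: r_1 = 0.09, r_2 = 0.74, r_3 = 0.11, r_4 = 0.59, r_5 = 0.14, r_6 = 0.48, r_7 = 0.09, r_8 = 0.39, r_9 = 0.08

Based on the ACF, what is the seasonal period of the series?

2

The largest autocorrelation is r_2 = 0.74, with weaker echoes at lags 4 (0.59), 6 (0.48) and 8 (0.39); the remaining lags stay at or below 0.14.
The dominant spike at lag 2 indicates a seasonal period of 2.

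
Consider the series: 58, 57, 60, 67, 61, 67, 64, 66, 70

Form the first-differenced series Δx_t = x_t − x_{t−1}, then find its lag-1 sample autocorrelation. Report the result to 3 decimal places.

-0.646

First differences Δx: -1, 3, 7, -6, 6, -3, 2, 4
Mean of differences = 1.5000
Numerator Σ(Δx_t−Δx̄)(Δx_{t+1}−Δx̄) = -91.7500
Denominator Σ(Δx_t−Δx̄)² = 142.0000
r_1(Δx) = -91.7500 / 142.0000 = -0.646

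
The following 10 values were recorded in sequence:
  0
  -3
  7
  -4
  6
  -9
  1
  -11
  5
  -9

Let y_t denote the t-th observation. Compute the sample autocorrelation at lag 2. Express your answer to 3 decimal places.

Mean ȳ = (0 − 3 + 7 − 4 + 6 − 9 + 1 − 11 + 5 − 9)/10 = -1.7000
Numerator Σ_{t=1}^{8}(y_t−ȳ)(y_{t+2}−ȳ) = 276.2200
Denominator Σ(y_t−ȳ)² = 390.1000
r_2 = 276.2200 / 390.1000 = 0.708

0.708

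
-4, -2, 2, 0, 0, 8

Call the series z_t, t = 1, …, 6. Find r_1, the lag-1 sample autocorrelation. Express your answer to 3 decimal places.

Mean z̄ = (-4 − 2 + 2 + 0 + 0 + 8)/6 = 0.6667
Deviations from mean: -4.6667, -2.6667, 1.3333, -0.6667, -0.6667, 7.3333
Σ(z_t−z̄)(z_{t+1}−z̄) = (12.4444) + (-3.5556) + (-0.8889) + (0.4444) + (-4.8889) = 3.5556
Denominator Σ(z_t−z̄)² = 85.3333
r_1 = 3.5556 / 85.3333 = 0.042

0.042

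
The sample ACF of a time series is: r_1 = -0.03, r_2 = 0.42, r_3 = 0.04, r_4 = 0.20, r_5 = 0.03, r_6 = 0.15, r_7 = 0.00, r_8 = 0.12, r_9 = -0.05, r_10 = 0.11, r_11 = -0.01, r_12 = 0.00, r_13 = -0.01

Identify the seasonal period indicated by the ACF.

2

The largest autocorrelation is r_2 = 0.42, with weaker echoes at lags 4 (0.20) and 6 (0.15); the remaining lags stay at or below 0.12.
The dominant spike at lag 2 indicates a seasonal period of 2.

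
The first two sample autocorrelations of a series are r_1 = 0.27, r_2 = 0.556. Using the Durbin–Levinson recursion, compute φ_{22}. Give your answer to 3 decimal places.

φ_{22} = (r_2 − r_1²) / (1 − r_1²)
r_1² = (0.27)² = 0.0729
Numerator = 0.556 − 0.0729 = 0.4831; denominator = 1 − 0.0729 = 0.9271
φ_{22} = 0.4831 / 0.9271 = 0.521

0.521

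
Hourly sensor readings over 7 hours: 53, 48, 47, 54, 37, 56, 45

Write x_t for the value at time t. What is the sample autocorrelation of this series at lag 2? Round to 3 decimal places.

0.354

Mean x̄ = (53 + 48 + 47 + 54 + 37 + 56 + 45)/7 = 48.5714
Deviations from mean: 4.4286, -0.5714, -1.5714, 5.4286, -11.5714, 7.4286, -3.5714
Numerator Σ_{t=1}^{5}(x_t−x̄)(x_{t+2}−x̄) = 89.7755
Denominator Σ(x_t−x̄)² = 253.7143
r_2 = 89.7755 / 253.7143 = 0.354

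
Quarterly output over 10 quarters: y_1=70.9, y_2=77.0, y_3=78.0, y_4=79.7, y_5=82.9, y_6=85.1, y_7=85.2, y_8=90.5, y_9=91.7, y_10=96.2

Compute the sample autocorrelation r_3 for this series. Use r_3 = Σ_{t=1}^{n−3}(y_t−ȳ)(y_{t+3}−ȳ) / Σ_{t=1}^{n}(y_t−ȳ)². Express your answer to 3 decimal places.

0.127

Mean ȳ = (70.9 + 77.0 + 78.0 + 79.7 + 82.9 + 85.1 + 85.2 + 90.5 + 91.7 + 96.2)/10 = 83.7200
Numerator Σ_{t=1}^{7}(y_t−ȳ)(y_{t+3}−ȳ) = 67.1268
Denominator Σ(y_t−ȳ)² = 528.5560
r_3 = 67.1268 / 528.5560 = 0.127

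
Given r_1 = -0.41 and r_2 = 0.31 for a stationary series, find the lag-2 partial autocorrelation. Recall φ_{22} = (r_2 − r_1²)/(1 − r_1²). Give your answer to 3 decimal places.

φ_{22} = (r_2 − r_1²) / (1 − r_1²)
r_1² = (-0.41)² = 0.1681
Numerator = 0.31 − 0.1681 = 0.1419; denominator = 1 − 0.1681 = 0.8319
φ_{22} = 0.1419 / 0.8319 = 0.171

0.171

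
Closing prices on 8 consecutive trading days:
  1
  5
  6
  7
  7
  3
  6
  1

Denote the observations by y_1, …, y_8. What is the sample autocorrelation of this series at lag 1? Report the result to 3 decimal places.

Mean ȳ = (1 + 5 + 6 + 7 + 7 + 3 + 6 + 1)/8 = 4.5000
Σ(y_t−ȳ)(y_{t+1}−ȳ) = (-1.7500) + (0.7500) + (3.7500) + (6.2500) + (-3.7500) + (-2.2500) + (-5.2500) = -2.2500
Denominator Σ(y_t−ȳ)² = 44.0000
r_1 = -2.2500 / 44.0000 = -0.051

-0.051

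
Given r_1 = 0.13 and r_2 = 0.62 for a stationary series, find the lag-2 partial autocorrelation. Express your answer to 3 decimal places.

φ_{22} = (r_2 − r_1²) / (1 − r_1²)
r_1² = (0.13)² = 0.0169
Numerator = 0.62 − 0.0169 = 0.6031; denominator = 1 − 0.0169 = 0.9831
φ_{22} = 0.6031 / 0.9831 = 0.613

0.613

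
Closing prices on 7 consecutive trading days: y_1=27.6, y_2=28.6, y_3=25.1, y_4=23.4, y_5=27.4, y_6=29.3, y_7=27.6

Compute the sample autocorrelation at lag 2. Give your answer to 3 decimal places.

-0.621

Mean ȳ = (27.6 + 28.6 + 25.1 + 23.4 + 27.4 + 29.3 + 27.6)/7 = 27.0000
Deviations from mean: 0.6000, 1.6000, -1.9000, -3.6000, 0.4000, 2.3000, 0.6000
Σ(y_t−ȳ)(y_{t+2}−ȳ) = (-1.1400) + (-5.7600) + (-0.7600) + (-8.2800) + (0.2400) = -15.7000
Denominator Σ(y_t−ȳ)² = 25.3000
r_2 = -15.7000 / 25.3000 = -0.621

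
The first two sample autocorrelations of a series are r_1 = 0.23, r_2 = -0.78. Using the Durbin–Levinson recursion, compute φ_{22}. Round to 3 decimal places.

-0.879

φ_{22} = (r_2 − r_1²) / (1 − r_1²)
r_1² = (0.23)² = 0.0529
Numerator = -0.78 − 0.0529 = -0.8329; denominator = 1 − 0.0529 = 0.9471
φ_{22} = -0.8329 / 0.9471 = -0.879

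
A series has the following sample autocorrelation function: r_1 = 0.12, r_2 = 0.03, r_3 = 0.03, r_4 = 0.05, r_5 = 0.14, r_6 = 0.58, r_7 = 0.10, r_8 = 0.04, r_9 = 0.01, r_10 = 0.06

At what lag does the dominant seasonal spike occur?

6

The largest autocorrelation is r_6 = 0.58; the remaining lags stay at or below 0.14.
The dominant spike at lag 6 indicates a seasonal period of 6.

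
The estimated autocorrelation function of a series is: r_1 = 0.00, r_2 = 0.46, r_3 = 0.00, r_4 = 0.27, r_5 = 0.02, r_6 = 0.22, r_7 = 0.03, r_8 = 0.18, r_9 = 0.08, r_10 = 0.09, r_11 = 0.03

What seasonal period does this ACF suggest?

The largest autocorrelation is r_2 = 0.46, with weaker echoes at lags 4 (0.27), 6 (0.22) and 8 (0.18); the remaining lags stay at or below 0.09.
The dominant spike at lag 2 indicates a seasonal period of 2.

2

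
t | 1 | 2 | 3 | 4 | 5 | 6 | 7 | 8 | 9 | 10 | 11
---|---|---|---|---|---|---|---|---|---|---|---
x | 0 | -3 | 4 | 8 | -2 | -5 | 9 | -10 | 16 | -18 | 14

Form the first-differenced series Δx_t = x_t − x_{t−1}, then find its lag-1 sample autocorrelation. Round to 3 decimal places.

First differences Δx: -3, 7, 4, -10, -3, 14, -19, 26, -34, 32
Mean of differences = 1.4000
Numerator Σ(Δx_t−Δx̄)(Δx_{t+1}−Δx̄) = -2757.9600
Denominator Σ(Δx_t−Δx̄)² = 3576.4000
r_1(Δx) = -2757.9600 / 3576.4000 = -0.771

-0.771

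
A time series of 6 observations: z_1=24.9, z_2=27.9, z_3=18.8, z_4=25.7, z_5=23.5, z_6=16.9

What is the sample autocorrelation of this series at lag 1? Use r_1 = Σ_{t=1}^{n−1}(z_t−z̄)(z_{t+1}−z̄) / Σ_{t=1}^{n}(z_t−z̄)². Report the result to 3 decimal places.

-0.268

Mean z̄ = (24.9 + 27.9 + 18.8 + 25.7 + 23.5 + 16.9)/6 = 22.9500
Deviations from mean: 1.9500, 4.9500, -4.1500, 2.7500, 0.5500, -6.0500
Numerator Σ_{t=1}^{5}(z_t−z̄)(z_{t+1}−z̄) = -24.1175
Denominator Σ(z_t−z̄)² = 89.9950
r_1 = -24.1175 / 89.9950 = -0.268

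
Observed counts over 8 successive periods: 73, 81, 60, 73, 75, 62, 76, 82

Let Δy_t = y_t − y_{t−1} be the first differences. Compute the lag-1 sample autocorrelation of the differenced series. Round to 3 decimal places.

First differences Δy: 8, -21, 13, 2, -13, 14, 6
Mean of differences = 1.2857
Numerator Σ(Δy_t−Δȳ)(Δy_{t+1}−Δȳ) = -534.2245
Denominator Σ(Δy_t−Δȳ)² = 1067.4286
r_1(Δy) = -534.2245 / 1067.4286 = -0.500

-0.500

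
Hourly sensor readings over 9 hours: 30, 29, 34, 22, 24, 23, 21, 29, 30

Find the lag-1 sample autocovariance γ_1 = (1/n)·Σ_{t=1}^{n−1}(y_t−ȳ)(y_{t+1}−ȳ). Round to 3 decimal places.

Mean ȳ = (30 + 29 + 34 + 22 + 24 + 23 + 21 + 29 + 30)/9 = 26.8889
Σ_{t=1}^{8}(y_t−ȳ)(y_{t+1}−ȳ) = 29.2099
γ_1 = 29.2099 / 9 = 3.246

3.246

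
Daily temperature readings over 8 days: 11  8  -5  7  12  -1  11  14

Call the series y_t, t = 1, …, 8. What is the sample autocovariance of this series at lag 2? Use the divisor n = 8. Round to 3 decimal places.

-17.770

Mean ȳ = (11 + 8 − 5 + 7 + 12 − 1 + 11 + 14)/8 = 7.1250
Σ_{t=1}^{6}(y_t−ȳ)(y_{t+2}−ȳ) = -142.1563
γ_2 = -142.1563 / 8 = -17.770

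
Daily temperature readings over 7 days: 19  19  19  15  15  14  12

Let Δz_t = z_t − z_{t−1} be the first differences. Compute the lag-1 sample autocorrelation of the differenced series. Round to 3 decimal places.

-0.405

First differences Δz: 0, 0, -4, 0, -1, -2
Mean of differences = -1.1667
Numerator Σ(Δz_t−Δz̄)(Δz_{t+1}−Δz̄) = -5.1944
Denominator Σ(Δz_t−Δz̄)² = 12.8333
r_1(Δz) = -5.1944 / 12.8333 = -0.405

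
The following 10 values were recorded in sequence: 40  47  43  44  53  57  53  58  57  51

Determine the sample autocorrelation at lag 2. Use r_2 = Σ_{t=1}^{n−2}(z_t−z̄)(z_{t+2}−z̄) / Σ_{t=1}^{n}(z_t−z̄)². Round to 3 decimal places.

0.311

Mean z̄ = (40 + 47 + 43 + 44 + 53 + 57 + 53 + 58 + 57 + 51)/10 = 50.3000
Numerator Σ_{t=1}^{8}(z_t−z̄)(z_{t+2}−z̄) = 116.4200
Denominator Σ(z_t−z̄)² = 374.1000
r_2 = 116.4200 / 374.1000 = 0.311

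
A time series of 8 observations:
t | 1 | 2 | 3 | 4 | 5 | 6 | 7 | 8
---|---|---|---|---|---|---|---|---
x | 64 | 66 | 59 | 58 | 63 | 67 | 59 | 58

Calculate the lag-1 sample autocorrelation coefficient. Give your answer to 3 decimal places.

0.062

Mean x̄ = (64 + 66 + 59 + 58 + 63 + 67 + 59 + 58)/8 = 61.7500
Deviations from mean: 2.2500, 4.2500, -2.7500, -3.7500, 1.2500, 5.2500, -2.7500, -3.7500
Σ(x_t−x̄)(x_{t+1}−x̄) = (9.5625) + (-11.6875) + (10.3125) + (-4.6875) + (6.5625) + (-14.4375) + (10.3125) = 5.9375
Denominator Σ(x_t−x̄)² = 95.5000
r_1 = 5.9375 / 95.5000 = 0.062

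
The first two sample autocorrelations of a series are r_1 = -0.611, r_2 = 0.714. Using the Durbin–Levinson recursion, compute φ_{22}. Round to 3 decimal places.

0.544

φ_{22} = (r_2 − r_1²) / (1 − r_1²)
r_1² = (-0.611)² = 0.373321
Numerator = 0.714 − 0.3733 = 0.3407; denominator = 1 − 0.3733 = 0.6267
φ_{22} = 0.3407 / 0.6267 = 0.544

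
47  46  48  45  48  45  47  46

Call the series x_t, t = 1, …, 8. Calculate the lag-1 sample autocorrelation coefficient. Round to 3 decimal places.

Mean x̄ = (47 + 46 + 48 + 45 + 48 + 45 + 47 + 46)/8 = 46.5000
Deviations from mean: 0.5000, -0.5000, 1.5000, -1.5000, 1.5000, -1.5000, 0.5000, -0.5000
Σ(x_t−x̄)(x_{t+1}−x̄) = (-0.2500) + (-0.7500) + (-2.2500) + (-2.2500) + (-2.2500) + (-0.7500) + (-0.2500) = -8.7500
Denominator Σ(x_t−x̄)² = 10.0000
r_1 = -8.7500 / 10.0000 = -0.875

-0.875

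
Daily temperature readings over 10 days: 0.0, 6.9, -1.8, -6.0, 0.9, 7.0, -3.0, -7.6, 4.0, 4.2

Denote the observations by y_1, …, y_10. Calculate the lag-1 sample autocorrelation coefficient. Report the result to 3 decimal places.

Mean ȳ = (0.0 + 6.9 − 1.8 − 6.0 + 0.9 + 7.0 − 3.0 − 7.6 + 4.0 + 4.2)/10 = 0.4600
Numerator Σ_{t=1}^{9}(y_t−ȳ)(y_{t+1}−ȳ) = -12.9156
Denominator Σ(y_t−ȳ)² = 234.9440
r_1 = -12.9156 / 234.9440 = -0.055

-0.055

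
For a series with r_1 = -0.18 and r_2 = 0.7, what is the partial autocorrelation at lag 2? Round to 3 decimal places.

φ_{22} = (r_2 − r_1²) / (1 − r_1²)
r_1² = (-0.18)² = 0.0324
Numerator = 0.7 − 0.0324 = 0.6676; denominator = 1 − 0.0324 = 0.9676
φ_{22} = 0.6676 / 0.9676 = 0.690

0.690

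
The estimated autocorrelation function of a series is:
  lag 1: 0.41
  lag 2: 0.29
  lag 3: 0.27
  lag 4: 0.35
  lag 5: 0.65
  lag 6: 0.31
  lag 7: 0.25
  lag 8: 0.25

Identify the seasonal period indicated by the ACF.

The largest autocorrelation is r_5 = 0.65; the remaining lags stay at or below 0.41. The elevated value at lag 1 (0.41), dropping to 0.29 at lag 2, reflects decaying short-term dependence rather than seasonality.
The dominant spike at lag 5 indicates a seasonal period of 5.

5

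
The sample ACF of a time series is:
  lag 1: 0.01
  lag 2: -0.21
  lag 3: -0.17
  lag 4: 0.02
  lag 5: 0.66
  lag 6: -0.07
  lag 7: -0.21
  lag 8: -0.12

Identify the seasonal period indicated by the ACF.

The largest autocorrelation is r_5 = 0.66; the remaining lags stay at or below 0.02.
The dominant spike at lag 5 indicates a seasonal period of 5.

5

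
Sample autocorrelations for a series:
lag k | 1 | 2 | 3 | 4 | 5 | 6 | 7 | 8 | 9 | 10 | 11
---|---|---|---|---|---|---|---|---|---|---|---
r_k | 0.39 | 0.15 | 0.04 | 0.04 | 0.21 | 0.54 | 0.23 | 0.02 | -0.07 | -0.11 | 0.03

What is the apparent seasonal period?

6

The largest autocorrelation is r_6 = 0.54; the remaining lags stay at or below 0.39. The elevated value at lag 1 (0.39), dropping to 0.15 at lag 2, reflects decaying short-term dependence rather than seasonality.
The dominant spike at lag 6 indicates a seasonal period of 6.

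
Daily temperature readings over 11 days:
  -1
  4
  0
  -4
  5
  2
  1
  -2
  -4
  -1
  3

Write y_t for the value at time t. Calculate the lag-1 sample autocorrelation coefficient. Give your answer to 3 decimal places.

-0.058

Mean ȳ = (-1 + 4 + 0 − 4 + 5 + 2 + 1 − 2 − 4 − 1 + 3)/11 = 0.2727
Numerator Σ_{t=1}^{10}(y_t−ȳ)(y_{t+1}−ȳ) = -5.3471
Denominator Σ(y_t−ȳ)² = 92.1818
r_1 = -5.3471 / 92.1818 = -0.058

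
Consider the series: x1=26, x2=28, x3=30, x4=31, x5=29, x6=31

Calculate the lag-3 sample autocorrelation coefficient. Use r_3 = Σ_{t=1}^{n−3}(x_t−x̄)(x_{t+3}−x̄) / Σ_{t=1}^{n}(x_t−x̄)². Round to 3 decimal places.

-0.217

Mean x̄ = (26 + 28 + 30 + 31 + 29 + 31)/6 = 29.1667
Deviations from mean: -3.1667, -1.1667, 0.8333, 1.8333, -0.1667, 1.8333
Numerator Σ_{t=1}^{3}(x_t−x̄)(x_{t+3}−x̄) = -4.0833
Denominator Σ(x_t−x̄)² = 18.8333
r_3 = -4.0833 / 18.8333 = -0.217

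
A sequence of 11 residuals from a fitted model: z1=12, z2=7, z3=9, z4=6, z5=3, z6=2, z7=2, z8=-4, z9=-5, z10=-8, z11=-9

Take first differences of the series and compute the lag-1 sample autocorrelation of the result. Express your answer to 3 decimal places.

First differences Δz: -5, 2, -3, -3, -1, 0, -6, -1, -3, -1
Mean of differences = -2.1000
Numerator Σ(Δz_t−Δz̄)(Δz_{t+1}−Δz̄) = -27.9100
Denominator Σ(Δz_t−Δz̄)² = 50.9000
r_1(Δz) = -27.9100 / 50.9000 = -0.548

-0.548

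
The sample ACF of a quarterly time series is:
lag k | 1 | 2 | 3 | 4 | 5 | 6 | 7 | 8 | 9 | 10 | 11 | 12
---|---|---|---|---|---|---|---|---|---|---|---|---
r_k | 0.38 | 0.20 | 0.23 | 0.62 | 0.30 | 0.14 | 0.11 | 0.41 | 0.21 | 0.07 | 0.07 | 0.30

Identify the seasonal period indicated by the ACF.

4

The largest autocorrelation is r_4 = 0.62, with a weaker echo at lag 8 (0.41); the remaining lags stay at or below 0.38. The elevated value at lag 1 (0.38), dropping to 0.20 at lag 2, reflects decaying short-term dependence rather than seasonality.
The dominant spike at lag 4 indicates a seasonal period of 4.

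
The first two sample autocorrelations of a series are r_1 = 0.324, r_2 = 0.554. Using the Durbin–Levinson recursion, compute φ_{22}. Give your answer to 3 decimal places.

φ_{22} = (r_2 − r_1²) / (1 − r_1²)
r_1² = (0.324)² = 0.104976
Numerator = 0.554 − 0.1050 = 0.4490; denominator = 1 − 0.1050 = 0.8950
φ_{22} = 0.4490 / 0.8950 = 0.502

0.502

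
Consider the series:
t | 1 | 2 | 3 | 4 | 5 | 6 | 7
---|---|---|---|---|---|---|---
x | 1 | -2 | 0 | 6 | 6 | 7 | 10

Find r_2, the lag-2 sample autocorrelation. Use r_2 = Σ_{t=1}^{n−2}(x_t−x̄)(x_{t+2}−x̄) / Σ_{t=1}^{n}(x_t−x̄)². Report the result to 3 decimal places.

0.088

Mean x̄ = (1 − 2 + 0 + 6 + 6 + 7 + 10)/7 = 4.0000
Deviations from mean: -3.0000, -6.0000, -4.0000, 2.0000, 2.0000, 3.0000, 6.0000
Numerator Σ_{t=1}^{5}(x_t−x̄)(x_{t+2}−x̄) = 10.0000
Denominator Σ(x_t−x̄)² = 114.0000
r_2 = 10.0000 / 114.0000 = 0.088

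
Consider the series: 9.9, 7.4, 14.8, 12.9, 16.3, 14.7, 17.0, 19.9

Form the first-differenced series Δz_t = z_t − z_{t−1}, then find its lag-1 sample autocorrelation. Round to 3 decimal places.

-0.732

First differences Δz: -2.5, 7.4, -1.9, 3.4, -1.6, 2.3, 2.9
Mean of differences = 1.4286
Numerator Σ(Δz_t−Δz̄)(Δz_{t+1}−Δz̄) = -57.2251
Denominator Σ(Δz_t−Δz̄)² = 78.1543
r_1(Δz) = -57.2251 / 78.1543 = -0.732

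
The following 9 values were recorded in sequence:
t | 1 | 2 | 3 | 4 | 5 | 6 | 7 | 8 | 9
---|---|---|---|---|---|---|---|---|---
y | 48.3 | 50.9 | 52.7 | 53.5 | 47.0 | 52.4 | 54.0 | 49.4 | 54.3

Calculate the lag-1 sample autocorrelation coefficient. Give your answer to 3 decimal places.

Mean ȳ = (48.3 + 50.9 + 52.7 + 53.5 + 47.0 + 52.4 + 54.0 + 49.4 + 54.3)/9 = 51.3889
Numerator Σ_{t=1}^{8}(y_t−ȳ)(y_{t+1}−ȳ) = -18.4090
Denominator Σ(y_t−ȳ)² = 55.4889
r_1 = -18.4090 / 55.4889 = -0.332

-0.332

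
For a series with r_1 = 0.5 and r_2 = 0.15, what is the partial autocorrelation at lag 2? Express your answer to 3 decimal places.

φ_{22} = (r_2 − r_1²) / (1 − r_1²)
r_1² = (0.5)² = 0.25
Numerator = 0.15 − 0.2500 = -0.1000; denominator = 1 − 0.2500 = 0.7500
φ_{22} = -0.1000 / 0.7500 = -0.133

-0.133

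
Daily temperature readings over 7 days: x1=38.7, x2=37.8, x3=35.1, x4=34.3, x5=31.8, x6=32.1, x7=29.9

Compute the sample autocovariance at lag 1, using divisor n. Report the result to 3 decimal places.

Mean x̄ = (38.7 + 37.8 + 35.1 + 34.3 + 31.8 + 32.1 + 29.9)/7 = 34.2429
Σ_{t=1}^{6}(x_t−x̄)(x_{t+1}−x̄) = 33.3539
γ_1 = 33.3539 / 7 = 4.765

4.765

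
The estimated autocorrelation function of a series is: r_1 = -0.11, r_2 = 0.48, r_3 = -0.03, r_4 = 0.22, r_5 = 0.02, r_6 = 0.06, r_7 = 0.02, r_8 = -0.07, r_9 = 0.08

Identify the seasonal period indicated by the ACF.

The largest autocorrelation is r_2 = 0.48, with a weaker echo at lag 4 (0.22); the remaining lags stay at or below 0.08.
The dominant spike at lag 2 indicates a seasonal period of 2.

2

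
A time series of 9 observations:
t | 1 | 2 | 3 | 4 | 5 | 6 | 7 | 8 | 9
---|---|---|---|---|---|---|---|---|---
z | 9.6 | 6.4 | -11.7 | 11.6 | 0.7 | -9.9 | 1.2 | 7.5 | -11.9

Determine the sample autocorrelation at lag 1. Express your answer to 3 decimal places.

Mean z̄ = (9.6 + 6.4 − 11.7 + 11.6 + 0.7 − 9.9 + 1.2 + 7.5 − 11.9)/9 = 0.3889
Numerator Σ_{t=1}^{8}(z_t−z̄)(z_{t+1}−z̄) = -242.5068
Denominator Σ(z_t−z̄)² = 701.0089
r_1 = -242.5068 / 701.0089 = -0.346

-0.346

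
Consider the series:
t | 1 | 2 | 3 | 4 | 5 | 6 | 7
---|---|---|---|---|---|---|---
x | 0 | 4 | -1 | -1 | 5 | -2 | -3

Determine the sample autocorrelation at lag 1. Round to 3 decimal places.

-0.244

Mean x̄ = (0 + 4 − 1 − 1 + 5 − 2 − 3)/7 = 0.2857
Numerator Σ_{t=1}^{6}(x_t−x̄)(x_{t+1}−x̄) = -13.5102
Denominator Σ(x_t−x̄)² = 55.4286
r_1 = -13.5102 / 55.4286 = -0.244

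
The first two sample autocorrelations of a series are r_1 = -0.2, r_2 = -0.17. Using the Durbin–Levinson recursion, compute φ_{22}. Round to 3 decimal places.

-0.219

φ_{22} = (r_2 − r_1²) / (1 − r_1²)
r_1² = (-0.2)² = 0.04
Numerator = -0.17 − 0.0400 = -0.2100; denominator = 1 − 0.0400 = 0.9600
φ_{22} = -0.2100 / 0.9600 = -0.219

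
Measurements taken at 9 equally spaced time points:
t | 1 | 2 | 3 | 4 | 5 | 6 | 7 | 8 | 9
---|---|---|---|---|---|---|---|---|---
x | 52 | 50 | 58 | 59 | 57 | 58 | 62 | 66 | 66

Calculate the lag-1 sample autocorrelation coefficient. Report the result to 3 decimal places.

0.578

Mean x̄ = (52 + 50 + 58 + 59 + 57 + 58 + 62 + 66 + 66)/9 = 58.6667
Numerator Σ_{t=1}^{8}(x_t−x̄)(x_{t+1}−x̄) = 139.8889
Denominator Σ(x_t−x̄)² = 242.0000
r_1 = 139.8889 / 242.0000 = 0.578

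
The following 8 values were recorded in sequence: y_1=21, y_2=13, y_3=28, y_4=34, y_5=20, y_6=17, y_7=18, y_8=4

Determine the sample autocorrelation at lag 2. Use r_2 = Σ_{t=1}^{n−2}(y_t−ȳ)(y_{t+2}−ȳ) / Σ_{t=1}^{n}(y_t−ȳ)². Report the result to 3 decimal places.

-0.127

Mean ȳ = (21 + 13 + 28 + 34 + 20 + 17 + 18 + 4)/8 = 19.3750
Deviations from mean: 1.6250, -6.3750, 8.6250, 14.6250, 0.6250, -2.3750, -1.3750, -15.3750
Numerator Σ_{t=1}^{6}(y_t−ȳ)(y_{t+2}−ȳ) = -72.9063
Denominator Σ(y_t−ȳ)² = 575.8750
r_2 = -72.9063 / 575.8750 = -0.127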